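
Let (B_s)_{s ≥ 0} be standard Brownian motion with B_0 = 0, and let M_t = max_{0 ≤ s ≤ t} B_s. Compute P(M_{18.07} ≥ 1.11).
P(M_{18.07} ≥ 1.11) = 2·P(B_{18.07} ≥ 1.11) = 2(1 − Φ(1.11/√18.07)) ≈ 0.7940

By the reflection principle for Brownian motion, P(M_t ≥ a) = 2 · P(B_t ≥ a) for a ≥ 0. Since B_t ~ N(0, t), P(B_t ≥ 1.11) = 1 − Φ(1.11/√t) = 1 − Φ(1.11/√18.07) = 1 − Φ(0.2611). So
  P(M_{18.07} ≥ 1.11) = 2(1 − Φ(0.2611)) ≈ 0.7940.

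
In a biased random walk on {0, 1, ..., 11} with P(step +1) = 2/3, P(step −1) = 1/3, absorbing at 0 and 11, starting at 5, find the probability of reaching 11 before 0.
P(hit 11 before 0) = (1 − (1/2)^5) / (1 − (1/2)^11) = 1984/2047

Let u_k denote P(reach 11 before 0 | start at k). Boundary: u_0 = 0, u_11 = 1. Recurrence: u_k = 2/3·u_{k+1} + 1/3·u_{k-1} for 1 ≤ k ≤ 10. Try u_k = A + B·r^k with r = q/p = (1/3)/(2/3) = 1/2. Substitution satisfies the recurrence; boundary conditions give:
  u_k = (1 − r^k) / (1 − r^N) = (1 − (1/2)^5) / (1 − (1/2)^11) = 1984/2047.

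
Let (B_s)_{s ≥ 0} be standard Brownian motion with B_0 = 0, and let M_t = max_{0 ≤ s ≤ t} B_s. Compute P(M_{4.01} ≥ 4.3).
P(M_{4.01} ≥ 4.3) = 2·P(B_{4.01} ≥ 4.3) = 2(1 − Φ(4.3/√4.01)) ≈ 0.0318

By the reflection principle for Brownian motion, P(M_t ≥ a) = 2 · P(B_t ≥ a) for a ≥ 0. Since B_t ~ N(0, t), P(B_t ≥ 4.3) = 1 − Φ(4.3/√t) = 1 − Φ(4.3/√4.01) = 1 − Φ(2.1473). So
  P(M_{4.01} ≥ 4.3) = 2(1 − Φ(2.1473)) ≈ 0.0318.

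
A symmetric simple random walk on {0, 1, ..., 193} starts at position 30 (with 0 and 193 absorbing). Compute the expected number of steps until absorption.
E[τ | X_0 = 30] = 4890

Let v_k = E[τ | X_0 = k]. Boundary: v_0 = v_193 = 0. Recurrence: v_k = 1 + (v_{k-1} + v_{k+1})/2 for 1 ≤ k ≤ 192. The particular solution to v_k − (v_{k-1} + v_{k+1})/2 = 1 is v_k = −k^2. Adding homogeneous solution A + B k and matching boundaries gives v_k = k (193 − k). Substituting k = 30: v_30 = 30 · 163 = 4890.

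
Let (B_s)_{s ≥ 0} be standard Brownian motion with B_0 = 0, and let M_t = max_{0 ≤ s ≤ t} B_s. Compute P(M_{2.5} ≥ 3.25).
P(M_{2.5} ≥ 3.25) = 2·P(B_{2.5} ≥ 3.25) = 2(1 − Φ(3.25/√2.5)) ≈ 0.0398

By the reflection principle for Brownian motion, P(M_t ≥ a) = 2 · P(B_t ≥ a) for a ≥ 0. Since B_t ~ N(0, t), P(B_t ≥ 3.25) = 1 − Φ(3.25/√t) = 1 − Φ(3.25/√2.5) = 1 − Φ(2.0555). So
  P(M_{2.5} ≥ 3.25) = 2(1 − Φ(2.0555)) ≈ 0.0398.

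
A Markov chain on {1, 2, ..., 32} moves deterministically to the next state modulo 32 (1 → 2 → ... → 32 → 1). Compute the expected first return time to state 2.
E[T_2 | X_0 = 2] = 32

The chain cycles deterministically, so starting at state 2 it returns in exactly 32 steps. Equivalently, the stationary distribution is uniform π_j = 1/32 for every state j, so by Kac's formula E[T_2] = 1/π_2 = 32.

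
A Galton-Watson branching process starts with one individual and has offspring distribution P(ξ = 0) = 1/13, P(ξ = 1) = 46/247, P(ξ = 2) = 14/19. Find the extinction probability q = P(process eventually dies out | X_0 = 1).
q = 19/182

The pgf is f(s) = 1/13 + 46/247·s + 14/19·s². The extinction probability q is the smallest fixed point of f in [0, 1]. Setting s = f(s):
  14/19·s² + (46/247 − 1)·s + 1/13 = 0
  14/19·s² − (1/13 + 14/19)·s + 1/13 = 0
which factors as (s − 1)·(14/19·s − 1/13) = 0, giving roots s = 1 and s = (1/13)/(14/19) = 19/182.
Mean offspring μ = 46/247 + 2·14/19 = 410/247 > 1 (supercritical), so q < 1. The extinction probability is the smaller root: q = (1/13)/(14/19) = 19/182.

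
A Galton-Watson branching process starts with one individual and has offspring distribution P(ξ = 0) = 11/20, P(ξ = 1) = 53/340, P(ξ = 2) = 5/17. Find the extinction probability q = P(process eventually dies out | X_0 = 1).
q = 1

Mean offspring μ = 0·11/20 + 1·53/340 + 2·5/17 = 253/340 ≤ 1. For μ ≤ 1 with offspring not concentrated at 1, the Galton-Watson process goes extinct almost surely, so q = 1.
(Algebraic check: The pgf is f(s) = 11/20 + 53/340·s + 5/17·s². The extinction probability q is the smallest fixed point of f in [0, 1]. Setting s = f(s):
  5/17·s² + (53/340 − 1)·s + 11/20 = 0
  5/17·s² − (11/20 + 5/17)·s + 11/20 = 0
which factors as (s − 1)·(5/17·s − 11/20) = 0, giving roots s = 1 and s = (11/20)/(5/17) = 187/100. Since 187/100 ≥ 1, the smallest root in [0, 1] is s = 1.)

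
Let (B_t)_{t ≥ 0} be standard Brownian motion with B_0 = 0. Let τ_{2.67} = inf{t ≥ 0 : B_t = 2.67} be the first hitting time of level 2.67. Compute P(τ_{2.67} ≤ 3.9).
P(τ_{2.67} ≤ 3.9) = 2(1 − Φ(2.67/√3.9)) = 2(1 − Φ(1.3520)) ≈ 0.1764

By the reflection principle for standard BM, P(τ_b ≤ t) = 2 · P(B_t ≥ b). Since B_t ~ N(0, t), P(B_t ≥ 2.67) = 1 − Φ(2.67/√t) = 1 − Φ(2.67/√3.9) = 1 − Φ(1.3520) ≈ 0.08819. Doubling: P(τ_{2.67} ≤ 3.9) ≈ 2 · 0.08819 = 0.17638 ≈ 0.1764.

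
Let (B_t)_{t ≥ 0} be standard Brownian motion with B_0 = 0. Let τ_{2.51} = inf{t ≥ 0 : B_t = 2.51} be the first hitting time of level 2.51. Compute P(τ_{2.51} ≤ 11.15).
P(τ_{2.51} ≤ 11.15) = 2(1 − Φ(2.51/√11.15)) = 2(1 − Φ(0.7517)) ≈ 0.4522

By the reflection principle for standard BM, P(τ_b ≤ t) = 2 · P(B_t ≥ b). Since B_t ~ N(0, t), P(B_t ≥ 2.51) = 1 − Φ(2.51/√t) = 1 − Φ(2.51/√11.15) = 1 − Φ(0.7517) ≈ 0.22612. Doubling: P(τ_{2.51} ≤ 11.15) ≈ 2 · 0.22612 = 0.45224 ≈ 0.4522.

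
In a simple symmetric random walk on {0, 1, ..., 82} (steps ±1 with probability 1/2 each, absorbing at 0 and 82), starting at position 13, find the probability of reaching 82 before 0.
P(hit 82 before 0) = 13/82

Let u_k = P(hit 82 before 0 | start at k). Then u_0 = 0, u_82 = 1, and u_k = u_{k-1}/2 + u_{k+1}/2 for 1 ≤ k ≤ 81. This harmonic recurrence is solved by u_k = k/82, giving u_13 = 13/82.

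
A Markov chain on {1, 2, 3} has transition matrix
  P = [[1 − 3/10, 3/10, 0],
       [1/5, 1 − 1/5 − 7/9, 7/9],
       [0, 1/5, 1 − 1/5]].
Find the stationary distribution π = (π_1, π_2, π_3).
π = (3/25, 9/50, 7/10)

This is a birth-death chain on three states, which satisfies detailed balance: π_1 · P_{12} = π_2 · P_{21} and π_2 · P_{23} = π_3 · P_{32}.
From π_1 · 3/10 = π_2 · 1/5: π_2/π_1 = (3/10)/(1/5) = 3/2.
From π_2 · 7/9 = π_3 · 1/5: π_3/π_2 = (7/9)/(1/5) = 35/9.
Take π_1 proportional to 1; then unnormalized π = (1, 3/2, 35/6). Normalize by dividing by the sum 25/3:
  π = (3/25, 9/50, 7/10).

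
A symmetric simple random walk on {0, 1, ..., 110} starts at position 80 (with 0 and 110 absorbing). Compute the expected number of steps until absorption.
E[τ | X_0 = 80] = 2400

Let v_k = E[τ | X_0 = k]. Boundary: v_0 = v_110 = 0. Recurrence: v_k = 1 + (v_{k-1} + v_{k+1})/2 for 1 ≤ k ≤ 109. The particular solution to v_k − (v_{k-1} + v_{k+1})/2 = 1 is v_k = −k^2. Adding homogeneous solution A + B k and matching boundaries gives v_k = k (110 − k). Substituting k = 80: v_80 = 80 · 30 = 2400.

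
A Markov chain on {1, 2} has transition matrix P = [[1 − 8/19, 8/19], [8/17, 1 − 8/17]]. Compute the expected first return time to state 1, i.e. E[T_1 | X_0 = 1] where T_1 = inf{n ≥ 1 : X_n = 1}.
E[T_1 | X_0 = 1] = 1/π_1 = 36/19

For an irreducible recurrent Markov chain with stationary distribution π, E[T_i | X_0 = i] = 1/π_i (Kac's formula). Here π_1 = (8/17)/(8/19 + 8/17) = (8/17)/(288/323) = 19/36, so E[T_1 | X_0 = 1] = 1/π_1 = (8/19 + 8/17)/(8/17) = (288/323)/(8/17) = 36/19.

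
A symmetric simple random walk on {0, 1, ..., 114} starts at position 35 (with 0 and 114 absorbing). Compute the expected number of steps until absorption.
E[τ | X_0 = 35] = 2765

Let v_k = E[τ | X_0 = k]. Boundary: v_0 = v_114 = 0. Recurrence: v_k = 1 + (v_{k-1} + v_{k+1})/2 for 1 ≤ k ≤ 113. The particular solution to v_k − (v_{k-1} + v_{k+1})/2 = 1 is v_k = −k^2. Adding homogeneous solution A + B k and matching boundaries gives v_k = k (114 − k). Substituting k = 35: v_35 = 35 · 79 = 2765.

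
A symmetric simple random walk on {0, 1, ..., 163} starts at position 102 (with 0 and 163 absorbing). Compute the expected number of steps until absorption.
E[τ | X_0 = 102] = 6222

Let v_k = E[τ | X_0 = k]. Boundary: v_0 = v_163 = 0. Recurrence: v_k = 1 + (v_{k-1} + v_{k+1})/2 for 1 ≤ k ≤ 162. The particular solution to v_k − (v_{k-1} + v_{k+1})/2 = 1 is v_k = −k^2. Adding homogeneous solution A + B k and matching boundaries gives v_k = k (163 − k). Substituting k = 102: v_102 = 102 · 61 = 6222.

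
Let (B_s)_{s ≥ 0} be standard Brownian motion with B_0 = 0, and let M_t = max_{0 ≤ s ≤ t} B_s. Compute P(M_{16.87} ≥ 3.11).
P(M_{16.87} ≥ 3.11) = 2·P(B_{16.87} ≥ 3.11) = 2(1 − Φ(3.11/√16.87)) ≈ 0.4489

By the reflection principle for Brownian motion, P(M_t ≥ a) = 2 · P(B_t ≥ a) for a ≥ 0. Since B_t ~ N(0, t), P(B_t ≥ 3.11) = 1 − Φ(3.11/√t) = 1 − Φ(3.11/√16.87) = 1 − Φ(0.7572). So
  P(M_{16.87} ≥ 3.11) = 2(1 − Φ(0.7572)) ≈ 0.4489.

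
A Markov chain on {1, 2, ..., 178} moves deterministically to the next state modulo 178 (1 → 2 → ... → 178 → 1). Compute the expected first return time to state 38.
E[T_38 | X_0 = 38] = 178

The chain cycles deterministically, so starting at state 38 it returns in exactly 178 steps. Equivalently, the stationary distribution is uniform π_j = 1/178 for every state j, so by Kac's formula E[T_38] = 1/π_38 = 178.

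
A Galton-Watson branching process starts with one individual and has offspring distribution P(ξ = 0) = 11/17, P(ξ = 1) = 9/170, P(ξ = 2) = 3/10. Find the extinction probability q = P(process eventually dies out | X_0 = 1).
q = 1

Mean offspring μ = 0·11/17 + 1·9/170 + 2·3/10 = 111/170 ≤ 1. For μ ≤ 1 with offspring not concentrated at 1, the Galton-Watson process goes extinct almost surely, so q = 1.
(Algebraic check: The pgf is f(s) = 11/17 + 9/170·s + 3/10·s². The extinction probability q is the smallest fixed point of f in [0, 1]. Setting s = f(s):
  3/10·s² + (9/170 − 1)·s + 11/17 = 0
  3/10·s² − (11/17 + 3/10)·s + 11/17 = 0
which factors as (s − 1)·(3/10·s − 11/17) = 0, giving roots s = 1 and s = (11/17)/(3/10) = 110/51. Since 110/51 ≥ 1, the smallest root in [0, 1] is s = 1.)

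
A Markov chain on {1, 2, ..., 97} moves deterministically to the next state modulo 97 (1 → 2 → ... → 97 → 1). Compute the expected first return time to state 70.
E[T_70 | X_0 = 70] = 97

The chain cycles deterministically, so starting at state 70 it returns in exactly 97 steps. Equivalently, the stationary distribution is uniform π_j = 1/97 for every state j, so by Kac's formula E[T_70] = 1/π_70 = 97.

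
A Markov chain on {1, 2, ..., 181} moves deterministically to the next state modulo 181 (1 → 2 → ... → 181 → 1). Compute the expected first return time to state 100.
E[T_100 | X_0 = 100] = 181

The chain cycles deterministically, so starting at state 100 it returns in exactly 181 steps. Equivalently, the stationary distribution is uniform π_j = 1/181 for every state j, so by Kac's formula E[T_100] = 1/π_100 = 181.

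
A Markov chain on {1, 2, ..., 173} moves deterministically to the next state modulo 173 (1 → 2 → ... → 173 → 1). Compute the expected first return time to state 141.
E[T_141 | X_0 = 141] = 173

The chain cycles deterministically, so starting at state 141 it returns in exactly 173 steps. Equivalently, the stationary distribution is uniform π_j = 1/173 for every state j, so by Kac's formula E[T_141] = 1/π_141 = 173.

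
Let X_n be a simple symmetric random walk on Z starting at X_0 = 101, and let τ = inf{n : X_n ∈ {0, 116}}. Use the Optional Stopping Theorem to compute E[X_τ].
E[X_τ] = 101

X_n is a martingale and τ is a bounded-mean stopping time (indeed τ is finite a.s. with bounded expectation since the walk is in a bounded region). By the OST, E[X_τ] = E[X_0] = 101. Equivalently: E[X_τ] = 116 · P(hit 116 first) + 0 · P(hit 0 first) = 116 · (101/116) = 101.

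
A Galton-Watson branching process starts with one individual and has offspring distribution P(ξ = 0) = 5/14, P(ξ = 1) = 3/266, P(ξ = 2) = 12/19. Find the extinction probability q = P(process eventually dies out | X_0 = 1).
q = 95/168

The pgf is f(s) = 5/14 + 3/266·s + 12/19·s². The extinction probability q is the smallest fixed point of f in [0, 1]. Setting s = f(s):
  12/19·s² + (3/266 − 1)·s + 5/14 = 0
  12/19·s² − (5/14 + 12/19)·s + 5/14 = 0
which factors as (s − 1)·(12/19·s − 5/14) = 0, giving roots s = 1 and s = (5/14)/(12/19) = 95/168.
Mean offspring μ = 3/266 + 2·12/19 = 339/266 > 1 (supercritical), so q < 1. The extinction probability is the smaller root: q = (5/14)/(12/19) = 95/168.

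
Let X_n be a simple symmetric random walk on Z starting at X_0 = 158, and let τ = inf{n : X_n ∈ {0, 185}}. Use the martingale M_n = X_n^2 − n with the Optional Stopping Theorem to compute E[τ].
E[τ] = 4266

M_n = X_n^2 − n is a martingale (since E[X_{n+1}^2 | F_n] = X_n^2 + 1). By OST (τ has finite mean in a bounded region), E[M_τ] = E[M_0] = X_0^2 − 0 = 158^2 = 24964. Also E[M_τ] = E[X_τ^2] − E[τ]. The walk exits at 0 or 185, with P(hit 185 first) = 158/185, so E[X_τ^2] = 185^2 · 158/185 + 0 = 29230. Thus E[τ] = E[X_τ^2] − E[M_τ] = 29230 − 24964 = 4266 = 158(185 − 158) = 4266.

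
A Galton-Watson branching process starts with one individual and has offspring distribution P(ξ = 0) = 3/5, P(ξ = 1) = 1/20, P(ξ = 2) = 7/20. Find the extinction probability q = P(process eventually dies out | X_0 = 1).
q = 1

Mean offspring μ = 0·3/5 + 1·1/20 + 2·7/20 = 3/4 ≤ 1. For μ ≤ 1 with offspring not concentrated at 1, the Galton-Watson process goes extinct almost surely, so q = 1.
(Algebraic check: The pgf is f(s) = 3/5 + 1/20·s + 7/20·s². The extinction probability q is the smallest fixed point of f in [0, 1]. Setting s = f(s):
  7/20·s² + (1/20 − 1)·s + 3/5 = 0
  7/20·s² − (3/5 + 7/20)·s + 3/5 = 0
which factors as (s − 1)·(7/20·s − 3/5) = 0, giving roots s = 1 and s = (3/5)/(7/20) = 12/7. Since 12/7 ≥ 1, the smallest root in [0, 1] is s = 1.)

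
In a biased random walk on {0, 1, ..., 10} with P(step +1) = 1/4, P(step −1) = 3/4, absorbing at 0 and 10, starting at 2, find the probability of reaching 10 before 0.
P(hit 10 before 0) = (1 − (3)^2) / (1 − (3)^10) = 1/7381

Let u_k denote P(reach 10 before 0 | start at k). Boundary: u_0 = 0, u_10 = 1. Recurrence: u_k = 1/4·u_{k+1} + 3/4·u_{k-1} for 1 ≤ k ≤ 9. Try u_k = A + B·r^k with r = q/p = (3/4)/(1/4) = 3. Substitution satisfies the recurrence; boundary conditions give:
  u_k = (1 − r^k) / (1 − r^N) = (1 − (3)^2) / (1 − (3)^10) = 1/7381.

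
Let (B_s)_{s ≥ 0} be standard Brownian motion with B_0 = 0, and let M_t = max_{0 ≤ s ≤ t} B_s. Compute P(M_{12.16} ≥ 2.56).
P(M_{12.16} ≥ 2.56) = 2·P(B_{12.16} ≥ 2.56) = 2(1 − Φ(2.56/√12.16)) ≈ 0.4629

By the reflection principle for Brownian motion, P(M_t ≥ a) = 2 · P(B_t ≥ a) for a ≥ 0. Since B_t ~ N(0, t), P(B_t ≥ 2.56) = 1 − Φ(2.56/√t) = 1 − Φ(2.56/√12.16) = 1 − Φ(0.7341). So
  P(M_{12.16} ≥ 2.56) = 2(1 − Φ(0.7341)) ≈ 0.4629.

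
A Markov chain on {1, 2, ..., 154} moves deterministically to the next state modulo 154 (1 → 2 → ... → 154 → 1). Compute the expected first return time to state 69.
E[T_69 | X_0 = 69] = 154

The chain cycles deterministically, so starting at state 69 it returns in exactly 154 steps. Equivalently, the stationary distribution is uniform π_j = 1/154 for every state j, so by Kac's formula E[T_69] = 1/π_69 = 154.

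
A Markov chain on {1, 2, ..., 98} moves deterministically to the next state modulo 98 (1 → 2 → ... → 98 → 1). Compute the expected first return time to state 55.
E[T_55 | X_0 = 55] = 98

The chain cycles deterministically, so starting at state 55 it returns in exactly 98 steps. Equivalently, the stationary distribution is uniform π_j = 1/98 for every state j, so by Kac's formula E[T_55] = 1/π_55 = 98.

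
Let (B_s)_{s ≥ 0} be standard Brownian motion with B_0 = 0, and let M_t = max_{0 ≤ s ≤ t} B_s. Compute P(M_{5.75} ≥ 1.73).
P(M_{5.75} ≥ 1.73) = 2·P(B_{5.75} ≥ 1.73) = 2(1 − Φ(1.73/√5.75)) ≈ 0.4706

By the reflection principle for Brownian motion, P(M_t ≥ a) = 2 · P(B_t ≥ a) for a ≥ 0. Since B_t ~ N(0, t), P(B_t ≥ 1.73) = 1 − Φ(1.73/√t) = 1 − Φ(1.73/√5.75) = 1 − Φ(0.7215). So
  P(M_{5.75} ≥ 1.73) = 2(1 − Φ(0.7215)) ≈ 0.4706.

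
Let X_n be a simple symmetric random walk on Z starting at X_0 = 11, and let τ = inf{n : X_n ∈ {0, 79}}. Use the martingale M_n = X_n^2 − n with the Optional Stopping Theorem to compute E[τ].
E[τ] = 748

M_n = X_n^2 − n is a martingale (since E[X_{n+1}^2 | F_n] = X_n^2 + 1). By OST (τ has finite mean in a bounded region), E[M_τ] = E[M_0] = X_0^2 − 0 = 11^2 = 121. Also E[M_τ] = E[X_τ^2] − E[τ]. The walk exits at 0 or 79, with P(hit 79 first) = 11/79, so E[X_τ^2] = 79^2 · 11/79 + 0 = 869. Thus E[τ] = E[X_τ^2] − E[M_τ] = 869 − 121 = 748 = 11(79 − 11) = 748.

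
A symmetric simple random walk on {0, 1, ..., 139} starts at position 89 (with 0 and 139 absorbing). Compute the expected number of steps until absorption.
E[τ | X_0 = 89] = 4450

Let v_k = E[τ | X_0 = k]. Boundary: v_0 = v_139 = 0. Recurrence: v_k = 1 + (v_{k-1} + v_{k+1})/2 for 1 ≤ k ≤ 138. The particular solution to v_k − (v_{k-1} + v_{k+1})/2 = 1 is v_k = −k^2. Adding homogeneous solution A + B k and matching boundaries gives v_k = k (139 − k). Substituting k = 89: v_89 = 89 · 50 = 4450.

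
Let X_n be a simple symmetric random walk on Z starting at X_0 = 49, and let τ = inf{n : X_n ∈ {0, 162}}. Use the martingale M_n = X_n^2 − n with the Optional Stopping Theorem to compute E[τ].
E[τ] = 5537

M_n = X_n^2 − n is a martingale (since E[X_{n+1}^2 | F_n] = X_n^2 + 1). By OST (τ has finite mean in a bounded region), E[M_τ] = E[M_0] = X_0^2 − 0 = 49^2 = 2401. Also E[M_τ] = E[X_τ^2] − E[τ]. The walk exits at 0 or 162, with P(hit 162 first) = 49/162, so E[X_τ^2] = 162^2 · 49/162 + 0 = 7938. Thus E[τ] = E[X_τ^2] − E[M_τ] = 7938 − 2401 = 5537 = 49(162 − 49) = 5537.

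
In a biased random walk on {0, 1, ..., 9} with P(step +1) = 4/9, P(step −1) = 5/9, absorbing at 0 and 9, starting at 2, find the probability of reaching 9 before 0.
P(hit 9 before 0) = (1 − (5/4)^2) / (1 − (5/4)^9) = 147456/1690981

Let u_k denote P(reach 9 before 0 | start at k). Boundary: u_0 = 0, u_9 = 1. Recurrence: u_k = 4/9·u_{k+1} + 5/9·u_{k-1} for 1 ≤ k ≤ 8. Try u_k = A + B·r^k with r = q/p = (5/9)/(4/9) = 5/4. Substitution satisfies the recurrence; boundary conditions give:
  u_k = (1 − r^k) / (1 − r^N) = (1 − (5/4)^2) / (1 − (5/4)^9) = 147456/1690981.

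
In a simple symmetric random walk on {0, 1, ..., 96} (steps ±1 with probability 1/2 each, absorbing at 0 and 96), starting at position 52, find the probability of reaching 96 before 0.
P(hit 96 before 0) = 52/96 = 13/24

Let u_k = P(hit 96 before 0 | start at k). Then u_0 = 0, u_96 = 1, and u_k = u_{k-1}/2 + u_{k+1}/2 for 1 ≤ k ≤ 95. This harmonic recurrence is solved by u_k = k/96, giving u_52 = 52/96 = 13/24.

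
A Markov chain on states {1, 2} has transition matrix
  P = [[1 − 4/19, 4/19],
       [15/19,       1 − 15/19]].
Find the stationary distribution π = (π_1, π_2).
π_1 = 15/19, π_2 = 4/19

Solve πP = π with π_1 + π_2 = 1. From πP = π: π_1 · (1 − 4/19) + π_2 · 15/19 = π_1 ⇒ π_2 · 15/19 = π_1 · 4/19 ⇒ π_2/π_1 = (4/19)/(15/19) = 4/15. Together with π_1 + π_2 = 1:
  π_1 = (15/19)/(4/19 + 15/19) = (15/19)/(1) = 15/19,
  π_2 = (4/19)/(4/19 + 15/19) = (4/19)/(1) = 4/19.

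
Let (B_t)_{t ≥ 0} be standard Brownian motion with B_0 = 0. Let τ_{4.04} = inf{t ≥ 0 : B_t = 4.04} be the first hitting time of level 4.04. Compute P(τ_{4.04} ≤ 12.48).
P(τ_{4.04} ≤ 12.48) = 2(1 − Φ(4.04/√12.48)) = 2(1 − Φ(1.1436)) ≈ 0.2528

By the reflection principle for standard BM, P(τ_b ≤ t) = 2 · P(B_t ≥ b). Since B_t ~ N(0, t), P(B_t ≥ 4.04) = 1 − Φ(4.04/√t) = 1 − Φ(4.04/√12.48) = 1 − Φ(1.1436) ≈ 0.12639. Doubling: P(τ_{4.04} ≤ 12.48) ≈ 2 · 0.12639 = 0.25278 ≈ 0.2528.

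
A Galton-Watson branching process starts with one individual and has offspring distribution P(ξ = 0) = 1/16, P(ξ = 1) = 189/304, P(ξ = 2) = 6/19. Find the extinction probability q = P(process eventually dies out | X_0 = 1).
q = 19/96

The pgf is f(s) = 1/16 + 189/304·s + 6/19·s². The extinction probability q is the smallest fixed point of f in [0, 1]. Setting s = f(s):
  6/19·s² + (189/304 − 1)·s + 1/16 = 0
  6/19·s² − (1/16 + 6/19)·s + 1/16 = 0
which factors as (s − 1)·(6/19·s − 1/16) = 0, giving roots s = 1 and s = (1/16)/(6/19) = 19/96.
Mean offspring μ = 189/304 + 2·6/19 = 381/304 > 1 (supercritical), so q < 1. The extinction probability is the smaller root: q = (1/16)/(6/19) = 19/96.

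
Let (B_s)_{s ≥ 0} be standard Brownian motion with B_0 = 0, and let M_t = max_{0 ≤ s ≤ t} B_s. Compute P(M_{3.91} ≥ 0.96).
P(M_{3.91} ≥ 0.96) = 2·P(B_{3.91} ≥ 0.96) = 2(1 − Φ(0.96/√3.91)) ≈ 0.6273

By the reflection principle for Brownian motion, P(M_t ≥ a) = 2 · P(B_t ≥ a) for a ≥ 0. Since B_t ~ N(0, t), P(B_t ≥ 0.96) = 1 − Φ(0.96/√t) = 1 − Φ(0.96/√3.91) = 1 − Φ(0.4855). So
  P(M_{3.91} ≥ 0.96) = 2(1 − Φ(0.4855)) ≈ 0.6273.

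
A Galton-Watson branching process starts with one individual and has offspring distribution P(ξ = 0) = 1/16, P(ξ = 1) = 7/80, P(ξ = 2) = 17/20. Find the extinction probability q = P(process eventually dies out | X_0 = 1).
q = 5/68

The pgf is f(s) = 1/16 + 7/80·s + 17/20·s². The extinction probability q is the smallest fixed point of f in [0, 1]. Setting s = f(s):
  17/20·s² + (7/80 − 1)·s + 1/16 = 0
  17/20·s² − (1/16 + 17/20)·s + 1/16 = 0
which factors as (s − 1)·(17/20·s − 1/16) = 0, giving roots s = 1 and s = (1/16)/(17/20) = 5/68.
Mean offspring μ = 7/80 + 2·17/20 = 143/80 > 1 (supercritical), so q < 1. The extinction probability is the smaller root: q = (1/16)/(17/20) = 5/68.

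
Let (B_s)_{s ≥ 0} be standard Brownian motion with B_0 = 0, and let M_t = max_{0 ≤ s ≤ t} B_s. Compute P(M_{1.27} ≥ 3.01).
P(M_{1.27} ≥ 3.01) = 2·P(B_{1.27} ≥ 3.01) = 2(1 − Φ(3.01/√1.27)) ≈ 0.0076

By the reflection principle for Brownian motion, P(M_t ≥ a) = 2 · P(B_t ≥ a) for a ≥ 0. Since B_t ~ N(0, t), P(B_t ≥ 3.01) = 1 − Φ(3.01/√t) = 1 − Φ(3.01/√1.27) = 1 − Φ(2.6709). So
  P(M_{1.27} ≥ 3.01) = 2(1 − Φ(2.6709)) ≈ 0.0076.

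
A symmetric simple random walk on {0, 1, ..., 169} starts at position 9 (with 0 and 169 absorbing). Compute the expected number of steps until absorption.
E[τ | X_0 = 9] = 1440

Let v_k = E[τ | X_0 = k]. Boundary: v_0 = v_169 = 0. Recurrence: v_k = 1 + (v_{k-1} + v_{k+1})/2 for 1 ≤ k ≤ 168. The particular solution to v_k − (v_{k-1} + v_{k+1})/2 = 1 is v_k = −k^2. Adding homogeneous solution A + B k and matching boundaries gives v_k = k (169 − k). Substituting k = 9: v_9 = 9 · 160 = 1440.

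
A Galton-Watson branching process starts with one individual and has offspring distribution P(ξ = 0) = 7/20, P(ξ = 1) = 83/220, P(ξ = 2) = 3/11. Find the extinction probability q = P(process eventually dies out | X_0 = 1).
q = 1

Mean offspring μ = 0·7/20 + 1·83/220 + 2·3/11 = 203/220 ≤ 1. For μ ≤ 1 with offspring not concentrated at 1, the Galton-Watson process goes extinct almost surely, so q = 1.
(Algebraic check: The pgf is f(s) = 7/20 + 83/220·s + 3/11·s². The extinction probability q is the smallest fixed point of f in [0, 1]. Setting s = f(s):
  3/11·s² + (83/220 − 1)·s + 7/20 = 0
  3/11·s² − (7/20 + 3/11)·s + 7/20 = 0
which factors as (s − 1)·(3/11·s − 7/20) = 0, giving roots s = 1 and s = (7/20)/(3/11) = 77/60. Since 77/60 ≥ 1, the smallest root in [0, 1] is s = 1.)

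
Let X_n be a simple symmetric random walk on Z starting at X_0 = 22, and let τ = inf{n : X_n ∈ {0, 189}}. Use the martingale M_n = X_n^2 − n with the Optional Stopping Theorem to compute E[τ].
E[τ] = 3674

M_n = X_n^2 − n is a martingale (since E[X_{n+1}^2 | F_n] = X_n^2 + 1). By OST (τ has finite mean in a bounded region), E[M_τ] = E[M_0] = X_0^2 − 0 = 22^2 = 484. Also E[M_τ] = E[X_τ^2] − E[τ]. The walk exits at 0 or 189, with P(hit 189 first) = 22/189, so E[X_τ^2] = 189^2 · 22/189 + 0 = 4158. Thus E[τ] = E[X_τ^2] − E[M_τ] = 4158 − 484 = 3674 = 22(189 − 22) = 3674.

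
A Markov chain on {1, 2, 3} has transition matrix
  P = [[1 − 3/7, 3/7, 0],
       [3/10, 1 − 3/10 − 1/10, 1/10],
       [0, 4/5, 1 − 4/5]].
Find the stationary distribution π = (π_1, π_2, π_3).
π = (28/73, 40/73, 5/73)

This is a birth-death chain on three states, which satisfies detailed balance: π_1 · P_{12} = π_2 · P_{21} and π_2 · P_{23} = π_3 · P_{32}.
From π_1 · 3/7 = π_2 · 3/10: π_2/π_1 = (3/7)/(3/10) = 10/7.
From π_2 · 1/10 = π_3 · 4/5: π_3/π_2 = (1/10)/(4/5) = 1/8.
Take π_1 proportional to 1; then unnormalized π = (1, 10/7, 5/28). Normalize by dividing by the sum 73/28:
  π = (28/73, 40/73, 5/73).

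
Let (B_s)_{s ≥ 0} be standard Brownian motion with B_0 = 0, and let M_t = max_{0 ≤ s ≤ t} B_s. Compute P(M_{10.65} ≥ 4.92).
P(M_{10.65} ≥ 4.92) = 2·P(B_{10.65} ≥ 4.92) = 2(1 − Φ(4.92/√10.65)) ≈ 0.1317

By the reflection principle for Brownian motion, P(M_t ≥ a) = 2 · P(B_t ≥ a) for a ≥ 0. Since B_t ~ N(0, t), P(B_t ≥ 4.92) = 1 − Φ(4.92/√t) = 1 − Φ(4.92/√10.65) = 1 − Φ(1.5076). So
  P(M_{10.65} ≥ 4.92) = 2(1 − Φ(1.5076)) ≈ 0.1317.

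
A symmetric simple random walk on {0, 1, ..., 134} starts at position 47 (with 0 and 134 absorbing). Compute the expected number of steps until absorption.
E[τ | X_0 = 47] = 4089

Let v_k = E[τ | X_0 = k]. Boundary: v_0 = v_134 = 0. Recurrence: v_k = 1 + (v_{k-1} + v_{k+1})/2 for 1 ≤ k ≤ 133. The particular solution to v_k − (v_{k-1} + v_{k+1})/2 = 1 is v_k = −k^2. Adding homogeneous solution A + B k and matching boundaries gives v_k = k (134 − k). Substituting k = 47: v_47 = 47 · 87 = 4089.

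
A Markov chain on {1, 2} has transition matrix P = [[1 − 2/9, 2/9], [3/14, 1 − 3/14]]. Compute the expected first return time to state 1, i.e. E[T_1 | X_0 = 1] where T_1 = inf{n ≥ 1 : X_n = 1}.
E[T_1 | X_0 = 1] = 1/π_1 = 55/27

For an irreducible recurrent Markov chain with stationary distribution π, E[T_i | X_0 = i] = 1/π_i (Kac's formula). Here π_1 = (3/14)/(2/9 + 3/14) = (3/14)/(55/126) = 27/55, so E[T_1 | X_0 = 1] = 1/π_1 = (2/9 + 3/14)/(3/14) = (55/126)/(3/14) = 55/27.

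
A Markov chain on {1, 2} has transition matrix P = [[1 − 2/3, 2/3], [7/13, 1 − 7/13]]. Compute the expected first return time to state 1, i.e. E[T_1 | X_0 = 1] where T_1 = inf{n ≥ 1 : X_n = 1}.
E[T_1 | X_0 = 1] = 1/π_1 = 47/21

For an irreducible recurrent Markov chain with stationary distribution π, E[T_i | X_0 = i] = 1/π_i (Kac's formula). Here π_1 = (7/13)/(2/3 + 7/13) = (7/13)/(47/39) = 21/47, so E[T_1 | X_0 = 1] = 1/π_1 = (2/3 + 7/13)/(7/13) = (47/39)/(7/13) = 47/21.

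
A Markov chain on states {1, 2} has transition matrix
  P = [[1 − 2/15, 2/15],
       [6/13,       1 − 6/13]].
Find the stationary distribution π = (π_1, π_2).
π_1 = 45/58, π_2 = 13/58

Solve πP = π with π_1 + π_2 = 1. From πP = π: π_1 · (1 − 2/15) + π_2 · 6/13 = π_1 ⇒ π_2 · 6/13 = π_1 · 2/15 ⇒ π_2/π_1 = (2/15)/(6/13) = 13/45. Together with π_1 + π_2 = 1:
  π_1 = (6/13)/(2/15 + 6/13) = (6/13)/(116/195) = 45/58,
  π_2 = (2/15)/(2/15 + 6/13) = (2/15)/(116/195) = 13/58.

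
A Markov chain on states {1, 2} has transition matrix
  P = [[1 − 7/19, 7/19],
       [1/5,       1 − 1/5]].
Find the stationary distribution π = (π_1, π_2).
π_1 = 19/54, π_2 = 35/54

Solve πP = π with π_1 + π_2 = 1. From πP = π: π_1 · (1 − 7/19) + π_2 · 1/5 = π_1 ⇒ π_2 · 1/5 = π_1 · 7/19 ⇒ π_2/π_1 = (7/19)/(1/5) = 35/19. Together with π_1 + π_2 = 1:
  π_1 = (1/5)/(7/19 + 1/5) = (1/5)/(54/95) = 19/54,
  π_2 = (7/19)/(7/19 + 1/5) = (7/19)/(54/95) = 35/54.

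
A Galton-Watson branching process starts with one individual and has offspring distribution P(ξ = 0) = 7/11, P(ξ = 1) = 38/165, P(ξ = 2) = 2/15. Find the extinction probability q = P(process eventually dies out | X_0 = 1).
q = 1

Mean offspring μ = 0·7/11 + 1·38/165 + 2·2/15 = 82/165 ≤ 1. For μ ≤ 1 with offspring not concentrated at 1, the Galton-Watson process goes extinct almost surely, so q = 1.
(Algebraic check: The pgf is f(s) = 7/11 + 38/165·s + 2/15·s². The extinction probability q is the smallest fixed point of f in [0, 1]. Setting s = f(s):
  2/15·s² + (38/165 − 1)·s + 7/11 = 0
  2/15·s² − (7/11 + 2/15)·s + 7/11 = 0
which factors as (s − 1)·(2/15·s − 7/11) = 0, giving roots s = 1 and s = (7/11)/(2/15) = 105/22. Since 105/22 ≥ 1, the smallest root in [0, 1] is s = 1.)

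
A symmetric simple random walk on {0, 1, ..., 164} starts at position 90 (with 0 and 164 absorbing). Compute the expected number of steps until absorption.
E[τ | X_0 = 90] = 6660

Let v_k = E[τ | X_0 = k]. Boundary: v_0 = v_164 = 0. Recurrence: v_k = 1 + (v_{k-1} + v_{k+1})/2 for 1 ≤ k ≤ 163. The particular solution to v_k − (v_{k-1} + v_{k+1})/2 = 1 is v_k = −k^2. Adding homogeneous solution A + B k and matching boundaries gives v_k = k (164 − k). Substituting k = 90: v_90 = 90 · 74 = 6660.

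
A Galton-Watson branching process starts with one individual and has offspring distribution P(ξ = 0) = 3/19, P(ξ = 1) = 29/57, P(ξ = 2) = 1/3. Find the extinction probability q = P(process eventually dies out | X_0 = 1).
q = 9/19

The pgf is f(s) = 3/19 + 29/57·s + 1/3·s². The extinction probability q is the smallest fixed point of f in [0, 1]. Setting s = f(s):
  1/3·s² + (29/57 − 1)·s + 3/19 = 0
  1/3·s² − (3/19 + 1/3)·s + 3/19 = 0
which factors as (s − 1)·(1/3·s − 3/19) = 0, giving roots s = 1 and s = (3/19)/(1/3) = 9/19.
Mean offspring μ = 29/57 + 2·1/3 = 67/57 > 1 (supercritical), so q < 1. The extinction probability is the smaller root: q = (3/19)/(1/3) = 9/19.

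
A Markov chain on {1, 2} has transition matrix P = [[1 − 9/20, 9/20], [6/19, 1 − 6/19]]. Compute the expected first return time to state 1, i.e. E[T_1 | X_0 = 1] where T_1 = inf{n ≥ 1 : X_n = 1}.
E[T_1 | X_0 = 1] = 1/π_1 = 97/40

For an irreducible recurrent Markov chain with stationary distribution π, E[T_i | X_0 = i] = 1/π_i (Kac's formula). Here π_1 = (6/19)/(9/20 + 6/19) = (6/19)/(291/380) = 40/97, so E[T_1 | X_0 = 1] = 1/π_1 = (9/20 + 6/19)/(6/19) = (291/380)/(6/19) = 97/40.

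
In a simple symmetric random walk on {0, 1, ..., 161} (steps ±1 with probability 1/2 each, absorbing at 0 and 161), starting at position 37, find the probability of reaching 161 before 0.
P(hit 161 before 0) = 37/161

Let u_k = P(hit 161 before 0 | start at k). Then u_0 = 0, u_161 = 1, and u_k = u_{k-1}/2 + u_{k+1}/2 for 1 ≤ k ≤ 160. This harmonic recurrence is solved by u_k = k/161, giving u_37 = 37/161.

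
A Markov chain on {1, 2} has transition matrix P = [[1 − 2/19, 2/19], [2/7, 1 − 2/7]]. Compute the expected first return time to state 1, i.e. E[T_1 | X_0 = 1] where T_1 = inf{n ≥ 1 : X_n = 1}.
E[T_1 | X_0 = 1] = 1/π_1 = 26/19

For an irreducible recurrent Markov chain with stationary distribution π, E[T_i | X_0 = i] = 1/π_i (Kac's formula). Here π_1 = (2/7)/(2/19 + 2/7) = (2/7)/(52/133) = 19/26, so E[T_1 | X_0 = 1] = 1/π_1 = (2/19 + 2/7)/(2/7) = (52/133)/(2/7) = 26/19.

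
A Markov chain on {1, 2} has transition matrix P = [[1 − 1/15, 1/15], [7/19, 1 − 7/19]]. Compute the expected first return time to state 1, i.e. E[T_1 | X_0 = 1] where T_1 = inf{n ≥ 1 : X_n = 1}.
E[T_1 | X_0 = 1] = 1/π_1 = 124/105

For an irreducible recurrent Markov chain with stationary distribution π, E[T_i | X_0 = i] = 1/π_i (Kac's formula). Here π_1 = (7/19)/(1/15 + 7/19) = (7/19)/(124/285) = 105/124, so E[T_1 | X_0 = 1] = 1/π_1 = (1/15 + 7/19)/(7/19) = (124/285)/(7/19) = 124/105.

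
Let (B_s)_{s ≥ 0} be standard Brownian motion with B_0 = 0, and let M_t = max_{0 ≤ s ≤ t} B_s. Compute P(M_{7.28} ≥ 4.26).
P(M_{7.28} ≥ 4.26) = 2·P(B_{7.28} ≥ 4.26) = 2(1 − Φ(4.26/√7.28)) ≈ 0.1144

By the reflection principle for Brownian motion, P(M_t ≥ a) = 2 · P(B_t ≥ a) for a ≥ 0. Since B_t ~ N(0, t), P(B_t ≥ 4.26) = 1 − Φ(4.26/√t) = 1 − Φ(4.26/√7.28) = 1 − Φ(1.5789). So
  P(M_{7.28} ≥ 4.26) = 2(1 − Φ(1.5789)) ≈ 0.1144.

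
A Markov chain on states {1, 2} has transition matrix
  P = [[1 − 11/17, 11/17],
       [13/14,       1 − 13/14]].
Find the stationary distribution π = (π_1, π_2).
π_1 = 221/375, π_2 = 154/375

Solve πP = π with π_1 + π_2 = 1. From πP = π: π_1 · (1 − 11/17) + π_2 · 13/14 = π_1 ⇒ π_2 · 13/14 = π_1 · 11/17 ⇒ π_2/π_1 = (11/17)/(13/14) = 154/221. Together with π_1 + π_2 = 1:
  π_1 = (13/14)/(11/17 + 13/14) = (13/14)/(375/238) = 221/375,
  π_2 = (11/17)/(11/17 + 13/14) = (11/17)/(375/238) = 154/375.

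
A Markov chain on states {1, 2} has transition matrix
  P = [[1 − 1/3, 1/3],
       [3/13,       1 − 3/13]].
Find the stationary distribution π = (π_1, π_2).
π_1 = 9/22, π_2 = 13/22

Solve πP = π with π_1 + π_2 = 1. From πP = π: π_1 · (1 − 1/3) + π_2 · 3/13 = π_1 ⇒ π_2 · 3/13 = π_1 · 1/3 ⇒ π_2/π_1 = (1/3)/(3/13) = 13/9. Together with π_1 + π_2 = 1:
  π_1 = (3/13)/(1/3 + 3/13) = (3/13)/(22/39) = 9/22,
  π_2 = (1/3)/(1/3 + 3/13) = (1/3)/(22/39) = 13/22.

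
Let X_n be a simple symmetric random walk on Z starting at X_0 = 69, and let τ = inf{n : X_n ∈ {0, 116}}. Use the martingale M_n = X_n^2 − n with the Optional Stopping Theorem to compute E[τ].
E[τ] = 3243

M_n = X_n^2 − n is a martingale (since E[X_{n+1}^2 | F_n] = X_n^2 + 1). By OST (τ has finite mean in a bounded region), E[M_τ] = E[M_0] = X_0^2 − 0 = 69^2 = 4761. Also E[M_τ] = E[X_τ^2] − E[τ]. The walk exits at 0 or 116, with P(hit 116 first) = 69/116, so E[X_τ^2] = 116^2 · 69/116 + 0 = 8004. Thus E[τ] = E[X_τ^2] − E[M_τ] = 8004 − 4761 = 3243 = 69(116 − 69) = 3243.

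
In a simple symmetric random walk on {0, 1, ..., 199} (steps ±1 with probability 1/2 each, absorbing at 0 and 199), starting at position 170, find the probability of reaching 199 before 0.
P(hit 199 before 0) = 170/199

Let u_k = P(hit 199 before 0 | start at k). Then u_0 = 0, u_199 = 1, and u_k = u_{k-1}/2 + u_{k+1}/2 for 1 ≤ k ≤ 198. This harmonic recurrence is solved by u_k = k/199, giving u_170 = 170/199.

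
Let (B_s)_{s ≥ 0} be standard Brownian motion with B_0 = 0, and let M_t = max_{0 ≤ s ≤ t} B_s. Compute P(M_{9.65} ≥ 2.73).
P(M_{9.65} ≥ 2.73) = 2·P(B_{9.65} ≥ 2.73) = 2(1 − Φ(2.73/√9.65)) ≈ 0.3795

By the reflection principle for Brownian motion, P(M_t ≥ a) = 2 · P(B_t ≥ a) for a ≥ 0. Since B_t ~ N(0, t), P(B_t ≥ 2.73) = 1 − Φ(2.73/√t) = 1 − Φ(2.73/√9.65) = 1 − Φ(0.8788). So
  P(M_{9.65} ≥ 2.73) = 2(1 − Φ(0.8788)) ≈ 0.3795.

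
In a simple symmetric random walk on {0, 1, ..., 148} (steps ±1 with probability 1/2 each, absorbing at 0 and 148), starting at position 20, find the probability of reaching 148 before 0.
P(hit 148 before 0) = 20/148 = 5/37

Let u_k = P(hit 148 before 0 | start at k). Then u_0 = 0, u_148 = 1, and u_k = u_{k-1}/2 + u_{k+1}/2 for 1 ≤ k ≤ 147. This harmonic recurrence is solved by u_k = k/148, giving u_20 = 20/148 = 5/37.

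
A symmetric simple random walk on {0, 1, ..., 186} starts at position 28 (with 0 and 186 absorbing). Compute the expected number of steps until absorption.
E[τ | X_0 = 28] = 4424

Let v_k = E[τ | X_0 = k]. Boundary: v_0 = v_186 = 0. Recurrence: v_k = 1 + (v_{k-1} + v_{k+1})/2 for 1 ≤ k ≤ 185. The particular solution to v_k − (v_{k-1} + v_{k+1})/2 = 1 is v_k = −k^2. Adding homogeneous solution A + B k and matching boundaries gives v_k = k (186 − k). Substituting k = 28: v_28 = 28 · 158 = 4424.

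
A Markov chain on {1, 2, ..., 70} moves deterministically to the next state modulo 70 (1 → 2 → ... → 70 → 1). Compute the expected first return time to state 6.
E[T_6 | X_0 = 6] = 70

The chain cycles deterministically, so starting at state 6 it returns in exactly 70 steps. Equivalently, the stationary distribution is uniform π_j = 1/70 for every state j, so by Kac's formula E[T_6] = 1/π_6 = 70.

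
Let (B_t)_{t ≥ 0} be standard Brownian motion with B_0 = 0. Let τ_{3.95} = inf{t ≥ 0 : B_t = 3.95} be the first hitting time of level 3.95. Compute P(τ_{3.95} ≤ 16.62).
P(τ_{3.95} ≤ 16.62) = 2(1 − Φ(3.95/√16.62)) = 2(1 − Φ(0.9689)) ≈ 0.3326

By the reflection principle for standard BM, P(τ_b ≤ t) = 2 · P(B_t ≥ b). Since B_t ~ N(0, t), P(B_t ≥ 3.95) = 1 − Φ(3.95/√t) = 1 − Φ(3.95/√16.62) = 1 − Φ(0.9689) ≈ 0.16630. Doubling: P(τ_{3.95} ≤ 16.62) ≈ 2 · 0.16630 = 0.33260 ≈ 0.3326.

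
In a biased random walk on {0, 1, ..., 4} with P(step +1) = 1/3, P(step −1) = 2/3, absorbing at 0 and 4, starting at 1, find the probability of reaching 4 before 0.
P(hit 4 before 0) = (1 − (2)^1) / (1 − (2)^4) = 1/15

Let u_k denote P(reach 4 before 0 | start at k). Boundary: u_0 = 0, u_4 = 1. Recurrence: u_k = 1/3·u_{k+1} + 2/3·u_{k-1} for 1 ≤ k ≤ 3. Try u_k = A + B·r^k with r = q/p = (2/3)/(1/3) = 2. Substitution satisfies the recurrence; boundary conditions give:
  u_k = (1 − r^k) / (1 − r^N) = (1 − (2)^1) / (1 − (2)^4) = 1/15.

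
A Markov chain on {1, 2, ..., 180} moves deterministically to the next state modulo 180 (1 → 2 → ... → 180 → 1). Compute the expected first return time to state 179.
E[T_179 | X_0 = 179] = 180

The chain cycles deterministically, so starting at state 179 it returns in exactly 180 steps. Equivalently, the stationary distribution is uniform π_j = 1/180 for every state j, so by Kac's formula E[T_179] = 1/π_179 = 180.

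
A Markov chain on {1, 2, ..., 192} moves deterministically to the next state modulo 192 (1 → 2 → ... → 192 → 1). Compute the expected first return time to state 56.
E[T_56 | X_0 = 56] = 192

The chain cycles deterministically, so starting at state 56 it returns in exactly 192 steps. Equivalently, the stationary distribution is uniform π_j = 1/192 for every state j, so by Kac's formula E[T_56] = 1/π_56 = 192.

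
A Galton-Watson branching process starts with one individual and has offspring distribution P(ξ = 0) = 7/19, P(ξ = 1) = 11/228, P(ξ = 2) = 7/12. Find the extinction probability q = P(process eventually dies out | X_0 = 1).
q = 12/19

The pgf is f(s) = 7/19 + 11/228·s + 7/12·s². The extinction probability q is the smallest fixed point of f in [0, 1]. Setting s = f(s):
  7/12·s² + (11/228 − 1)·s + 7/19 = 0
  7/12·s² − (7/19 + 7/12)·s + 7/19 = 0
which factors as (s − 1)·(7/12·s − 7/19) = 0, giving roots s = 1 and s = (7/19)/(7/12) = 12/19.
Mean offspring μ = 11/228 + 2·7/12 = 277/228 > 1 (supercritical), so q < 1. The extinction probability is the smaller root: q = (7/19)/(7/12) = 12/19.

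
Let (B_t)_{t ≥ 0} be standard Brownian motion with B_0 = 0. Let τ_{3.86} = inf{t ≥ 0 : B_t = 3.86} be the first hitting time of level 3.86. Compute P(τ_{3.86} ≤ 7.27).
P(τ_{3.86} ≤ 7.27) = 2(1 − Φ(3.86/√7.27)) = 2(1 − Φ(1.4316)) ≈ 0.1523

By the reflection principle for standard BM, P(τ_b ≤ t) = 2 · P(B_t ≥ b). Since B_t ~ N(0, t), P(B_t ≥ 3.86) = 1 − Φ(3.86/√t) = 1 − Φ(3.86/√7.27) = 1 − Φ(1.4316) ≈ 0.07613. Doubling: P(τ_{3.86} ≤ 7.27) ≈ 2 · 0.07613 = 0.15226 ≈ 0.1523.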